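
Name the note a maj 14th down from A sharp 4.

The fourteenth's letter: A down seven letter names plus an octave → B.
A major fourteenth is 23 semitones; 23 semitones down from A#4 gives B2.

B 2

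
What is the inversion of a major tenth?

First reduce the compound major tenth to its simple form, a major third.
The rule of nine gives the new number: 9 − 3 = 6, so a third becomes a sixth.
Quality inverts too: major becomes minor. That makes the inversion a minor sixth.

minor sixth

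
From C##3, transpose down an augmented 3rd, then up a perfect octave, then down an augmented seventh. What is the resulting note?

An augmented third down from C##3 is A2.
Up a perfect octave from A2: A3 (12 semitones up).
An augmented seventh down from A3 is Bbb2.

Bbb2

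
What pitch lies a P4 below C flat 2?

Counting four letter names down from C lands on G.
A perfect fourth spans 5 semitones, so from Cb2 the target pitch is Gb1.

G flat 1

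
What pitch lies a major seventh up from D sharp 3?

C double-sharp 4

Seven letter names up from D: C.
A major seventh is 11 semitones; 11 semitones up from D#3 gives C##4.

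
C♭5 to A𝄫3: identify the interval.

major 10th

Descending from Cb5 to Abb3 is the same interval as ascending Abb3 to Cb5.
A to C spans three letter names (A-B-C), plus an octave: a tenth.
Abb3 to Cb5 is 16 semitones, matching the major tenth exactly, so the quality is major.
(Equivalently, a compound major third: a major third plus an octave.)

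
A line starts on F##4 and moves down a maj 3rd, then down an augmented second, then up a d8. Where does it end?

Cb5

A major third down from F##4 is D#4.
Down an augmented second from D#4: C4 (3 semitones down).
Up a diminished octave from C4: Cb5 (11 semitones up).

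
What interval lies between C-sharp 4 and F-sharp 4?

C to F spans four letter names (C-D-E-F) — that makes it a fourth of some quality.
The perfect fourth spans 5 semitones, and C#4 to F#4 is exactly 5 semitones — so this is a perfect fourth.

perfect fourth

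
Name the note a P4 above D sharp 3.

G sharp 3

Counting four letter names up from D lands on G.
A perfect fourth is 5 semitones; 5 semitones up from D#3 gives G#3.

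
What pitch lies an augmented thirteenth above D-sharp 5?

B-double-sharp 6

The thirteenth's letter: D up six letter names plus an octave → B.
An augmented thirteenth spans 22 semitones, so from D#5 the target pitch is B##6.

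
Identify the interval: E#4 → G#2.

Descending from E#4 to G#2 is the same interval as ascending G#2 to E#4.
G to E spans six letter names (G-A-B-C-D-E), plus an octave: a thirteenth.
Counting semitones, G#2→E#4 is 21, which is the major thirteenth.
(Equivalently, a compound major sixth: a major sixth plus an octave.)

M13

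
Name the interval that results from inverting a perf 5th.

perfect 4th

Inverted interval numbers add to nine, so a fifth pairs with a fourth (5 + 4 = 9).
The quality also flips — perfect stays perfect — giving a perfect fourth.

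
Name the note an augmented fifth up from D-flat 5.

The fifth takes the letter from D up to A.
Moving 8 semitones up from Db5 (the size of an augmented fifth) reaches A5.

A 5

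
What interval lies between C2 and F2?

P4

C to F spans four letter names (C-D-E-F), so the interval is some kind of fourth.
The perfect fourth spans 5 semitones, and C2 to F2 is exactly 5 semitones — so this is a perfect fourth.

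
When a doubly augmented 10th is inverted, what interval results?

First reduce the compound doubly augmented tenth to its simple form, a doubly augmented third.
The rule of nine gives the new number: 9 − 3 = 6, so a third becomes a sixth.
And doubly augmented becomes doubly diminished under inversion, so we get a doubly diminished sixth.

dd6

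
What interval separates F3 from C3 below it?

P4

Descending from F3 to C3 is the same interval as ascending C3 to F3.
C to F spans four letter names (C-D-E-F) — that makes it a fourth of some quality.
The perfect fourth spans 5 semitones, and C3 to F3 is exactly 5 semitones — so this is a perfect fourth.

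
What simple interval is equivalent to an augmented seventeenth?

Each octave removed subtracts seven from the number: 17 − 14 = 3.
So an augmented seventeenth is 2 octaves plus an augmented third. The quality is unchanged.

augmented third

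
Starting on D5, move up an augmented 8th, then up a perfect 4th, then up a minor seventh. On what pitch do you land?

F#7

D5 up an augmented octave → D#6 (13 semitones).
Up a perfect fourth from D#6: G#6 (5 semitones up).
A minor seventh up from G#6 is F#7.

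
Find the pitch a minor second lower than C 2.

Counting two letter names down from C lands on B.
A minor second spans 1 semitone, so from C2 the target pitch is B1.

B 1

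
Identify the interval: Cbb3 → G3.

C to G spans five letter names (C-D-E-F-G): a fifth.
The perfect fifth is 7 semitones; here we have 9, two semitones wider: doubly augmented.

doubly augmented 5th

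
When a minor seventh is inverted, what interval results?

M2

Inverted interval numbers add to nine, so a seventh pairs with a second (7 + 2 = 9).
The quality also flips — minor becomes major — giving a major second.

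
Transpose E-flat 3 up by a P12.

Counting five letter names plus an octave up from E lands on B.
A perfect twelfth is 19 semitones; 19 semitones up from Eb3 gives Bb4.

B-flat 4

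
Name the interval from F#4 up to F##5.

augmented octave

F to F is the same letter name, plus an octave: an octave.
A perfect octave would be 12 semitones; F#4 to F##5 is 13, one semitone wider, so the interval is augmented.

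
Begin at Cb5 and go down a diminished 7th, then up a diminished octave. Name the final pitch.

A diminished seventh down from Cb5 is D4.
D4 up a diminished octave → Db5 (11 semitones).

Db5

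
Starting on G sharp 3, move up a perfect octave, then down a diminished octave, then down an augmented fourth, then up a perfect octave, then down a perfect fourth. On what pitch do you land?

A sharp 3

G#3 up a perfect octave → G#4 (12 semitones).
G#4 down a diminished octave → G##3 (11 semitones).
G##3 down an augmented fourth → D#3 (6 semitones).
Up a perfect octave from D#3: D#4 (12 semitones up).
A perfect fourth down from D#4 is A#3.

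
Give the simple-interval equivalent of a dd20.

doubly diminished 6th

Each octave removed subtracts seven from the number: 20 − 14 = 6.
That makes a doubly diminished twentieth a compound doubly diminished sixth — 2 octaves plus a doubly diminished sixth.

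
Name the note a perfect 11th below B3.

Counting four letter names plus an octave down from B lands on F.
Moving 17 semitones down from B3 (the size of a perfect eleventh) reaches F#2.

F#2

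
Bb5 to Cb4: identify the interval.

major 14th

Descending from Bb5 to Cb4 is the same interval as ascending Cb4 to Bb5.
C to B spans seven letter names (C-D-E-F-G-A-B), plus an octave: a fourteenth.
Counting semitones, Cb4→Bb5 is 23, which is the major fourteenth.
(Equivalently, a compound major seventh: a major seventh plus an octave.)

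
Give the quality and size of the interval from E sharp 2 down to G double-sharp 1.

Descending from E#2 to G##1 is the same interval as ascending G##1 to E#2.
G to E spans six letter names (G-A-B-C-D-E): a sixth.
At 8 semitones, G##1→E#2 falls one short of a major sixth: minor.

minor sixth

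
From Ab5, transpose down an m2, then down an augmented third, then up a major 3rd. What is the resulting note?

Ab5 down a minor second → G5 (1 semitone).
G5 down an augmented third → Ebb5 (5 semitones).
Ebb5 up a major third → Gb5 (4 semitones).

Gb5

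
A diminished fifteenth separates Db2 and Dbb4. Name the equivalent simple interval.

Each octave removed subtracts seven from the number: 15 − 7 = 8.
So a diminished fifteenth is an octave plus a diminished octave. The quality is unchanged.

diminished octave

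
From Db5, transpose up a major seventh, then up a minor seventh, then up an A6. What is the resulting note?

G#7

Db5 up a major seventh → C6 (11 semitones).
Up a minor seventh from C6: Bb6 (10 semitones up).
Up an augmented sixth from Bb6: G#7 (10 semitones up).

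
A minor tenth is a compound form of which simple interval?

Subtracting seven from the interval number removes an octave: 10 − 7 = 3.
Quality carries through unchanged, so the simple form is a minor third.

minor third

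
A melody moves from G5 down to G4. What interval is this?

Descending from G5 to G4 is the same interval as ascending G4 to G5.
G to G is the same letter name, plus an octave: an octave.
The perfect octave spans 12 semitones, and G4 to G5 is exactly 12 semitones — so this is a perfect octave.

P8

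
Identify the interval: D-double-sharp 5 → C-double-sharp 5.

M2

Descending from D##5 to C##5 is the same interval as ascending C##5 to D##5.
C to D spans two letter names (C-D): a second.
The major second spans 2 semitones, and C##5 to D##5 is exactly 2 semitones — so this is a major second.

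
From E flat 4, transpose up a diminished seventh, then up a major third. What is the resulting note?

Up a diminished seventh from Eb4: Dbb5 (9 semitones up).
A major third up from Dbb5 is Fb5.

F flat 5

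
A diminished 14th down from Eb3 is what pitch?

F#1

The fourteenth's letter: E down seven letter names plus an octave → F.
A diminished fourteenth is 21 semitones; 21 semitones down from Eb3 gives F#1.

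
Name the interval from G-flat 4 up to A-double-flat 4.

G to A spans two letter names (G-A) — that makes it a second of some quality.
At 1 semitone, Gb4→Abb4 falls one short of a major second: minor.

minor 2nd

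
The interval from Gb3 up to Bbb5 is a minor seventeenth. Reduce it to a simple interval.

minor 3rd

Take out 2 octaves (14 from the number): 17 − 14 = 3.
So a minor seventeenth is 2 octaves plus a minor third. The quality is unchanged.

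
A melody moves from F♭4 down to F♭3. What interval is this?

Descending from Fb4 to Fb3 is the same interval as ascending Fb3 to Fb4.
F to F is the same letter name, plus an octave, so the interval is some kind of octave.
Fb3 to Fb4 is 12 semitones, matching the perfect octave exactly, so the quality is perfect.

perfect 8th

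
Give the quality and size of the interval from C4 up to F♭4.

diminished fourth

C to F spans four letter names (C-D-E-F): a fourth.
A perfect fourth would be 5 semitones; C4 to Fb4 is 4, one semitone narrower, so the interval is diminished.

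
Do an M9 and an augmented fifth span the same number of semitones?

No

A major ninth is 14 semitones but an augmented fifth is 8 semitones — different sizes.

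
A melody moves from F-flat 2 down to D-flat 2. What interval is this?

Descending from Fb2 to Db2 is the same interval as ascending Db2 to Fb2.
D to F spans three letter names (D-E-F) — that makes it a third of some quality.
A major third would be 4 semitones, but Db2 to Fb2 is 3 — one semitone narrower, making it a minor third.

minor third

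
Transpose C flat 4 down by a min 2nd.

B flat 3

Counting two letter names down from C lands on B.
A minor second spans 1 semitone, so from Cb4 the target pitch is Bb3.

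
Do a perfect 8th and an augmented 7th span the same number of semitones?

A perfect octave spans 12 semitones, and an augmented seventh also spans 12 semitones — they're enharmonic.

Yes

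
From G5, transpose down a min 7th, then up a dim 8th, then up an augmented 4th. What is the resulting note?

G5 down a minor seventh → A4 (10 semitones).
A4 up a diminished octave → Ab5 (11 semitones).
Ab5 up an augmented fourth → D6 (6 semitones).

D6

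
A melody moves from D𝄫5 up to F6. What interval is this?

augmented tenth

D to F spans three letter names (D-E-F), plus an octave, so the interval is some kind of tenth.
Dbb5 to F6 spans 17 semitones — one semitone wider than the major tenth (16) — giving an augmented tenth.
(Equivalently, a compound augmented third: an augmented third plus an octave.)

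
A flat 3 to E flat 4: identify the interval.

A to E spans five letter names (A-B-C-D-E) — that makes it a fifth of some quality.
Counting semitones, Ab3→Eb4 is 7, which is the perfect fifth.

perfect fifth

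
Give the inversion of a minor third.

major sixth

The rule of nine gives the new number: 9 − 3 = 6, so a third becomes a sixth.
And minor becomes major under inversion, so we get a major sixth.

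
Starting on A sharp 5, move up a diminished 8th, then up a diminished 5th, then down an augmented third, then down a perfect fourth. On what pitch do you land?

A diminished octave up from A#5 is A6.
A diminished fifth up from A6 is Eb7.
An augmented third down from Eb7 is Cbb7.
Down a perfect fourth from Cbb7: Gbb6 (5 semitones down).

G double-flat 6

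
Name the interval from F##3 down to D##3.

minor 3rd

Descending from F##3 to D##3 is the same interval as ascending D##3 to F##3.
D to F spans three letter names (D-E-F) — that makes it a third of some quality.
At 3 semitones, D##3→F##3 falls one short of a major third: minor.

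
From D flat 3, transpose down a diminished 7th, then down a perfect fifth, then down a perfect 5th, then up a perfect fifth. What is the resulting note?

Down a diminished seventh from Db3: E2 (9 semitones down).
A perfect fifth down from E2 is A1.
A perfect fifth down from A1 is D1.
Up a perfect fifth from D1: A1 (7 semitones up).

A 1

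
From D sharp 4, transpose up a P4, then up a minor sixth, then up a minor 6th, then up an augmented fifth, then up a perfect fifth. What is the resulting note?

D#4 up a perfect fourth → G#4 (5 semitones).
Up a minor sixth from G#4: E5 (8 semitones up).
A minor sixth up from E5 is C6.
C6 up an augmented fifth → G#6 (8 semitones).
A perfect fifth up from G#6 is D#7.

D sharp 7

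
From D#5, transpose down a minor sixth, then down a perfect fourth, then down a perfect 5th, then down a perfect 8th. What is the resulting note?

F##2

D#5 down a minor sixth → F##4 (8 semitones).
F##4 down a perfect fourth → C##4 (5 semitones).
C##4 down a perfect fifth → F##3 (7 semitones).
Down a perfect octave from F##3: F##2 (12 semitones down).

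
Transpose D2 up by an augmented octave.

D#3

For an octave the letter name doesn't change: still D, an octave up.
Moving 13 semitones up from D2 (the size of an augmented octave) reaches D#3.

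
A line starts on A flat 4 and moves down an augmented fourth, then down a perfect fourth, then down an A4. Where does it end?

F double-flat 3

Down an augmented fourth from Ab4: Ebb4 (6 semitones down).
Ebb4 down a perfect fourth → Bbb3 (5 semitones).
An augmented fourth down from Bbb3 is Fbb3.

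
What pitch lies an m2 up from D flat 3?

Counting two letter names up from D lands on E.
A minor second is 1 semitone; 1 semitone up from Db3 gives Ebb3.

E double-flat 3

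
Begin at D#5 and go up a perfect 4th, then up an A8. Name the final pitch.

G##6

D#5 up a perfect fourth → G#5 (5 semitones).
An augmented octave up from G#5 is G##6.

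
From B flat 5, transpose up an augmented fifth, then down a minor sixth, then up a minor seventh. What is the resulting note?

G sharp 6

Bb5 up an augmented fifth → F#6 (8 semitones).
F#6 down a minor sixth → A#5 (8 semitones).
A minor seventh up from A#5 is G#6.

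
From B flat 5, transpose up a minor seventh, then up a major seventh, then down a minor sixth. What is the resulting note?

Up a minor seventh from Bb5: Ab6 (10 semitones up).
Ab6 up a major seventh → G7 (11 semitones).
A minor sixth down from G7 is B6.

B 6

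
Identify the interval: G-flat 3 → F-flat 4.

m7

G to F spans seven letter names (G-A-B-C-D-E-F), so the interval is some kind of seventh.
A major seventh would be 11 semitones, but Gb3 to Fb4 is 10 — one semitone narrower, making it a minor seventh.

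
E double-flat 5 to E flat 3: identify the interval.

Descending from Ebb5 to Eb3 is the same interval as ascending Eb3 to Ebb5.
E to E is the same letter name, plus 2 octaves, so the interval is some kind of fifteenth.
A perfect fifteenth would be 24 semitones; Eb3 to Ebb5 is 23, one semitone narrower, so the interval is diminished.
(Equivalently, a compound diminished octave: a diminished octave plus an octave.)

diminished 15th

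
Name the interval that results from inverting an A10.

First reduce the compound augmented tenth to its simple form, an augmented third.
Inverted interval numbers add to nine, so a third pairs with a sixth (3 + 6 = 9).
Quality inverts too: augmented becomes diminished. That makes the inversion a diminished sixth.

diminished sixth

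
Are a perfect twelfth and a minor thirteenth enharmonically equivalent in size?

A perfect twelfth spans 19 semitones; a minor thirteenth spans 20 semitones. They differ by 1.

No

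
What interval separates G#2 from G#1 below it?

Descending from G#2 to G#1 is the same interval as ascending G#1 to G#2.
G to G is the same letter name, plus an octave, so the interval is some kind of octave.
G#1 to G#2 is 12 semitones, matching the perfect octave exactly, so the quality is perfect.

perfect 8th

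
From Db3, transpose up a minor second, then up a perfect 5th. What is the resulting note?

Bbb3

Up a minor second from Db3: Ebb3 (1 semitone up).
Ebb3 up a perfect fifth → Bbb3 (7 semitones).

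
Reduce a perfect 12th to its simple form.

Subtracting seven from the interval number removes an octave: 12 − 7 = 5.
That makes a perfect twelfth a compound perfect fifth — an octave plus a perfect fifth.

perfect 5th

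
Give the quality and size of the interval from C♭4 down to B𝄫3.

major second

Descending from Cb4 to Bbb3 is the same interval as ascending Bbb3 to Cb4.
B to C spans two letter names (B-C) — that makes it a second of some quality.
The major second spans 2 semitones, and Bbb3 to Cb4 is exactly 2 semitones — so this is a major second.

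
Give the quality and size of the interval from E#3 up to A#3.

E to A spans four letter names (E-F-G-A) — that makes it a fourth of some quality.
E#3 to A#3 is 5 semitones, matching the perfect fourth exactly, so the quality is perfect.

P4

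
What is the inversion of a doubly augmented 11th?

First reduce the compound doubly augmented eleventh to its simple form, a doubly augmented fourth.
Interval numbers invert to sum to nine: 4 + 5 = 9, so a fourth inverts to a fifth.
The quality also flips — doubly augmented becomes doubly diminished — giving a doubly diminished fifth.

doubly diminished fifth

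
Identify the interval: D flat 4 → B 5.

D to B spans six letter names (D-E-F-G-A-B), plus an octave, so the interval is some kind of thirteenth.
Db4 to B5 spans 22 semitones — one semitone wider than the major thirteenth (21) — giving an augmented thirteenth.
(Equivalently, a compound augmented sixth: an augmented sixth plus an octave.)

augmented thirteenth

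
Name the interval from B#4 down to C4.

augmented seventh

Descending from B#4 to C4 is the same interval as ascending C4 to B#4.
C to B spans seven letter names (C-D-E-F-G-A-B) — that makes it a seventh of some quality.
A major seventh would be 11 semitones; C4 to B#4 is 12, one semitone wider, so the interval is augmented.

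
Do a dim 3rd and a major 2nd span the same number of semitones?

Yes

Both span 2 semitones: a diminished third and a major second are the same chromatic distance.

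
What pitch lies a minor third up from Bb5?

The third takes the letter from B up to D.
A minor third spans 3 semitones, so from Bb5 the target pitch is Db6.

Db6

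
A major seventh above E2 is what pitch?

D#3

Counting seven letter names up from E lands on D.
A major seventh is 11 semitones; 11 semitones up from E2 gives D#3.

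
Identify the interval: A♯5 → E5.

augmented fourth

Descending from A#5 to E5 is the same interval as ascending E5 to A#5.
E to A spans four letter names (E-F-G-A), so the interval is some kind of fourth.
The perfect fourth is 5 semitones; here we have 6, one semitone wider: augmented.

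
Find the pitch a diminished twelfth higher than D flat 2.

Counting five letter names plus an octave up from D lands on A.
A diminished twelfth spans 18 semitones, so from Db2 the target pitch is Abb3.

A double-flat 3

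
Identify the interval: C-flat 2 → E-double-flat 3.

minor 10th

C to E spans three letter names (C-D-E), plus an octave: a tenth.
Cb2 to Ebb3 is 15 semitones, a half step short of the major tenth (16), so this is minor.
(Equivalently, a compound minor third: a minor third plus an octave.)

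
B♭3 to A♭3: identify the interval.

Descending from Bb3 to Ab3 is the same interval as ascending Ab3 to Bb3.
A to B spans two letter names (A-B) — that makes it a second of some quality.
The major second spans 2 semitones, and Ab3 to Bb3 is exactly 2 semitones — so this is a major second.

M2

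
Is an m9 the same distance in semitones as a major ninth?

A minor ninth spans 13 semitones; a major ninth spans 14 semitones. They differ by 1.

No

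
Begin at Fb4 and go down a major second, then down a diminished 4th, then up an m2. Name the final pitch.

Cb4

A major second down from Fb4 is Ebb4.
Down a diminished fourth from Ebb4: Bb3 (4 semitones down).
Up a minor second from Bb3: Cb4 (1 semitone up).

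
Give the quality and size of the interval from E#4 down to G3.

augmented 6th

Descending from E#4 to G3 is the same interval as ascending G3 to E#4.
G to E spans six letter names (G-A-B-C-D-E), so the interval is some kind of sixth.
The major sixth is 9 semitones; here we have 10, one semitone wider: augmented.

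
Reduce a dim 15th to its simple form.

Take out an octave (7 from the number): 15 − 7 = 8.
So a diminished fifteenth is an octave plus a diminished octave. The quality is unchanged.

diminished 8th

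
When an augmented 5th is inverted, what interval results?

Inverted interval numbers add to nine, so a fifth pairs with a fourth (5 + 4 = 9).
And augmented becomes diminished under inversion, so we get a diminished fourth.

d4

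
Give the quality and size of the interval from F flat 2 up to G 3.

augmented ninth

F to G spans two letter names (F-G), plus an octave, so the interval is some kind of ninth.
The major ninth is 14 semitones; here we have 15, one semitone wider: augmented.
(Equivalently, a compound augmented second: an augmented second plus an octave.)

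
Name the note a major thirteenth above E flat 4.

C 6

Six letters up from E (plus an octave) reaches C.
Moving 21 semitones up from Eb4 (the size of a major thirteenth) reaches C6.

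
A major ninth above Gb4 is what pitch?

Ab5

Counting two letter names plus an octave up from G lands on A.
Moving 14 semitones up from Gb4 (the size of a major ninth) reaches Ab5.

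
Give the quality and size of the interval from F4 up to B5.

F to B spans four letter names (F-G-A-B), plus an octave, so the interval is some kind of eleventh.
The perfect eleventh is 17 semitones; here we have 18, one semitone wider: augmented.
(Equivalently, a compound augmented fourth: an augmented fourth plus an octave.)

A11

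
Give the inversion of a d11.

augmented 5th

First reduce the compound diminished eleventh to its simple form, a diminished fourth.
Inverted interval numbers add to nine, so a fourth pairs with a fifth (4 + 5 = 9).
The quality also flips — diminished becomes augmented — giving an augmented fifth.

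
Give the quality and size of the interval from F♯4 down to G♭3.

augmented seventh

Descending from F#4 to Gb3 is the same interval as ascending Gb3 to F#4.
G to F spans seven letter names (G-A-B-C-D-E-F) — that makes it a seventh of some quality.
A major seventh would be 11 semitones; Gb3 to F#4 is 12, one semitone wider, so the interval is augmented.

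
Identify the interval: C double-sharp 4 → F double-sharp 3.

perfect fifth

Descending from C##4 to F##3 is the same interval as ascending F##3 to C##4.
F to C spans five letter names (F-G-A-B-C) — that makes it a fifth of some quality.
F##3 to C##4 is 7 semitones, matching the perfect fifth exactly, so the quality is perfect.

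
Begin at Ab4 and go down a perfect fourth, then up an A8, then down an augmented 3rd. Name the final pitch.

Down a perfect fourth from Ab4: Eb4 (5 semitones down).
Up an augmented octave from Eb4: E5 (13 semitones up).
E5 down an augmented third → Cb5 (5 semitones).

Cb5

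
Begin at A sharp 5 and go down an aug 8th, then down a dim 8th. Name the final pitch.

An augmented octave down from A#5 is A4.
Down a diminished octave from A4: A#3 (11 semitones down).

A sharp 3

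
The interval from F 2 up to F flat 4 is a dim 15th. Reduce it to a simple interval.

Each octave removed subtracts seven from the number: 15 − 7 = 8.
So a diminished fifteenth is an octave plus a diminished octave. The quality is unchanged.

diminished 8th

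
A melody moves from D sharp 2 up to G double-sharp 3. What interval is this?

A11

D to G spans four letter names (D-E-F-G), plus an octave, so the interval is some kind of eleventh.
D#2 to G##3 spans 18 semitones — one semitone wider than the perfect eleventh (17) — giving an augmented eleventh.
(Equivalently, a compound augmented fourth: an augmented fourth plus an octave.)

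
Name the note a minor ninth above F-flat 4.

Counting two letter names plus an octave up from F lands on G.
A minor ninth spans 13 semitones, so from Fb4 the target pitch is Gbb5.

G-double-flat 5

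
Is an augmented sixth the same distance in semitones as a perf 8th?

An augmented sixth is 10 semitones but a perfect octave is 12 semitones — different sizes.

No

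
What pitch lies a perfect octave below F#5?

F#4

For an octave the letter name doesn't change: still F, an octave down.
A perfect octave is 12 semitones; 12 semitones down from F#5 gives F#4.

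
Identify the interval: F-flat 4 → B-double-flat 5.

perfect eleventh

F to B spans four letter names (F-G-A-B), plus an octave, so the interval is some kind of eleventh.
Counting semitones, Fb4→Bbb5 is 17, which is the perfect eleventh.
(Equivalently, a compound perfect fourth: a perfect fourth plus an octave.)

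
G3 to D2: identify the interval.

perfect eleventh

Descending from G3 to D2 is the same interval as ascending D2 to G3.
D to G spans four letter names (D-E-F-G), plus an octave, so the interval is some kind of eleventh.
Counting semitones, D2→G3 is 17, which is the perfect eleventh.
(Equivalently, a compound perfect fourth: a perfect fourth plus an octave.)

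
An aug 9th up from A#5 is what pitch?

Counting two letter names plus an octave up from A lands on B.
An augmented ninth is 15 semitones; 15 semitones up from A#5 gives B##6.

B##6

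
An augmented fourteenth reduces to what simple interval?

augmented 7th

Each octave removed subtracts seven from the number: 14 − 7 = 7.
So an augmented fourteenth is an octave plus an augmented seventh. The quality is unchanged.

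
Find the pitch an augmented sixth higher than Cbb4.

Ab4

Six letter names up from C: A.
Moving 10 semitones up from Cbb4 (the size of an augmented sixth) reaches Ab4.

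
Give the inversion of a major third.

minor 6th

Inverted interval numbers add to nine, so a third pairs with a sixth (3 + 6 = 9).
And major becomes minor under inversion, so we get a minor sixth.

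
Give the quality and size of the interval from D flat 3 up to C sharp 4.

A7

D to C spans seven letter names (D-E-F-G-A-B-C): a seventh.
The major seventh is 11 semitones; here we have 12, one semitone wider: augmented.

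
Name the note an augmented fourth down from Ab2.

The fourth takes the letter from A down to E.
Moving 6 semitones down from Ab2 (the size of an augmented fourth) reaches Ebb2.

Ebb2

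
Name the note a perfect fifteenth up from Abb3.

The letter stays A (same as the start), shifted two octaves up.
Moving 24 semitones up from Abb3 (the size of a perfect fifteenth) reaches Abb5.

Abb5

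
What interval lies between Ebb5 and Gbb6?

E to G spans three letter names (E-F-G), plus an octave: a tenth.
A major tenth would be 16 semitones, but Ebb5 to Gbb6 is 15 — one semitone narrower, making it a minor tenth.
(Equivalently, a compound minor third: a minor third plus an octave.)

minor tenth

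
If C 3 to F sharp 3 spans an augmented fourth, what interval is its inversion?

Inverted interval numbers add to nine, so a fourth pairs with a fifth (4 + 5 = 9).
And augmented becomes diminished under inversion, so we get a diminished fifth.

diminished 5th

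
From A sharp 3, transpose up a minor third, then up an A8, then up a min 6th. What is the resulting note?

A sharp 5

Up a minor third from A#3: C#4 (3 semitones up).
Up an augmented octave from C#4: C##5 (13 semitones up).
A minor sixth up from C##5 is A#5.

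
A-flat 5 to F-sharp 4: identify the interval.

diminished tenth

Descending from Ab5 to F#4 is the same interval as ascending F#4 to Ab5.
F to A spans three letter names (F-G-A), plus an octave — that makes it a tenth of some quality.
F#4 to Ab5 spans 14 semitones — two semitones narrower than the major tenth (16) — giving a diminished tenth.
(Equivalently, a compound diminished third: a diminished third plus an octave.)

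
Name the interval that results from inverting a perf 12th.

First reduce the compound perfect twelfth to its simple form, a perfect fifth.
The rule of nine gives the new number: 9 − 5 = 4, so a fifth becomes a fourth.
And perfect stays perfect under inversion, so we get a perfect fourth.

perfect 4th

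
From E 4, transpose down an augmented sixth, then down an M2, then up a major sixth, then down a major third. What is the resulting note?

Down an augmented sixth from E4: Gb3 (10 semitones down).
A major second down from Gb3 is Fb3.
Fb3 up a major sixth → Db4 (9 semitones).
A major third down from Db4 is Bbb3.

B double-flat 3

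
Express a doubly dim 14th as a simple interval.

doubly diminished seventh

Each octave removed subtracts seven from the number: 14 − 7 = 7.
That makes a doubly diminished fourteenth a compound doubly diminished seventh — an octave plus a doubly diminished seventh.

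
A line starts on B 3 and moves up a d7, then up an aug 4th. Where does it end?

D 5

B3 up a diminished seventh → Ab4 (9 semitones).
Up an augmented fourth from Ab4: D5 (6 semitones up).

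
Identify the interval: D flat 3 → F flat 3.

D to F spans three letter names (D-E-F) — that makes it a third of some quality.
A major third would be 4 semitones, but Db3 to Fb3 is 3 — one semitone narrower, making it a minor third.

minor third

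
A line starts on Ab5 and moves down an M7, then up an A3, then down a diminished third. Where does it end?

Down a major seventh from Ab5: Bbb4 (11 semitones down).
Up an augmented third from Bbb4: D5 (5 semitones up).
D5 down a diminished third → B#4 (2 semitones).

B#4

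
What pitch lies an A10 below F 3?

Counting three letter names plus an octave down from F lands on D.
Moving 17 semitones down from F3 (the size of an augmented tenth) reaches Dbb2.

D-double-flat 2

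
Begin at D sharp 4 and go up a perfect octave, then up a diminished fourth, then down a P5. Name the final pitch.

Up a perfect octave from D#4: D#5 (12 semitones up).
D#5 up a diminished fourth → G5 (4 semitones).
A perfect fifth down from G5 is C5.

C 5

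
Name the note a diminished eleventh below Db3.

A1

Four letters down from D (plus an octave) reaches A.
Moving 16 semitones down from Db3 (the size of a diminished eleventh) reaches A1.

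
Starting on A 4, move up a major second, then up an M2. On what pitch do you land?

C sharp 5

A major second up from A4 is B4.
A major second up from B4 is C#5.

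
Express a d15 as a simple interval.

Subtracting seven from the interval number removes an octave: 15 − 7 = 8.
That makes a diminished fifteenth a compound diminished octave — an octave plus a diminished octave.

d8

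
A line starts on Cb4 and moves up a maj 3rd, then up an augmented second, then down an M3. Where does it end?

D4

A major third up from Cb4 is Eb4.
Up an augmented second from Eb4: F#4 (3 semitones up).
F#4 down a major third → D4 (4 semitones).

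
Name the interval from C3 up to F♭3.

C to F spans four letter names (C-D-E-F) — that makes it a fourth of some quality.
A perfect fourth would be 5 semitones; C3 to Fb3 is 4, one semitone narrower, so the interval is diminished.

d4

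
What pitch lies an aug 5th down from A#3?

Counting five letter names down from A lands on D.
Moving 8 semitones down from A#3 (the size of an augmented fifth) reaches D3.

D3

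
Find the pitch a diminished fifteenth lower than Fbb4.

Fb2

For a fifteenth the letter name doesn't change: still F, two octaves down.
A diminished fifteenth is 23 semitones; 23 semitones down from Fbb4 gives Fb2.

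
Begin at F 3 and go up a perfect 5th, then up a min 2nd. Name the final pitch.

A perfect fifth up from F3 is C4.
C4 up a minor second → Db4 (1 semitone).

D flat 4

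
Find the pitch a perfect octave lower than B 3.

B 2

For an octave the letter name doesn't change: still B, an octave down.
A perfect octave is 12 semitones; 12 semitones down from B3 gives B2.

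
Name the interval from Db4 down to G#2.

Descending from Db4 to G#2 is the same interval as ascending G#2 to Db4.
G to D spans five letter names (G-A-B-C-D), plus an octave — that makes it a twelfth of some quality.
G#2 to Db4 spans 17 semitones — two semitones narrower than the perfect twelfth (19) — giving a doubly diminished twelfth.
(Equivalently, a compound doubly diminished fifth: a doubly diminished fifth plus an octave.)

doubly diminished 12th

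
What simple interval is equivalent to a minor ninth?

minor second

Take out an octave (7 from the number): 9 − 7 = 2.
That makes a minor ninth a compound minor second — an octave plus a minor second.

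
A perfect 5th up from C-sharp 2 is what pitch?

The fifth takes the letter from C up to G.
A perfect fifth is 7 semitones; 7 semitones up from C#2 gives G#2.

G-sharp 2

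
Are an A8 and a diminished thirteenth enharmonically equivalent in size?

An augmented octave spans 13 semitones; a diminished thirteenth spans 19 semitones. They differ by 6.

No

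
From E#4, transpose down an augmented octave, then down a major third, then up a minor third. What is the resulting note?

An augmented octave down from E#4 is E3.
Down a major third from E3: C3 (4 semitones down).
Up a minor third from C3: Eb3 (3 semitones up).

Eb3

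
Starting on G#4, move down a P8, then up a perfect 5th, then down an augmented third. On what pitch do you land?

Bb3

A perfect octave down from G#4 is G#3.
G#3 up a perfect fifth → D#4 (7 semitones).
An augmented third down from D#4 is Bb3.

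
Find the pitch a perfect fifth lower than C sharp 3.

F sharp 2

Five letter names down from C: F.
A perfect fifth is 7 semitones; 7 semitones down from C#3 gives F#2.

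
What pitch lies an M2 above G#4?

A#4

The second takes the letter from G up to A.
A major second spans 2 semitones, so from G#4 the target pitch is A#4.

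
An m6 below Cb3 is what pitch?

The sixth takes the letter from C down to E.
Moving 8 semitones down from Cb3 (the size of a minor sixth) reaches Eb2.

Eb2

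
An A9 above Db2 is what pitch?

Two letters up from D (plus an octave) reaches E.
An augmented ninth is 15 semitones; 15 semitones up from Db2 gives E3.

E3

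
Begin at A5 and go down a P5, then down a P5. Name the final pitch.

G4

Down a perfect fifth from A5: D5 (7 semitones down).
D5 down a perfect fifth → G4 (7 semitones).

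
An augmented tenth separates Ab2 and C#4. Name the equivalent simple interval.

A3

Subtracting seven from the interval number removes an octave: 10 − 7 = 3.
That makes an augmented tenth a compound augmented third — an octave plus an augmented third.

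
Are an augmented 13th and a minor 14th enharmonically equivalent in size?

Both span 22 semitones: an augmented thirteenth and a minor fourteenth are the same chromatic distance.

Yes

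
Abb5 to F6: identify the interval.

A6

A to F spans six letter names (A-B-C-D-E-F), so the interval is some kind of sixth.
A major sixth would be 9 semitones; Abb5 to F6 is 10, one semitone wider, so the interval is augmented.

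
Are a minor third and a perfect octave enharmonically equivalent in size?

No

A minor third spans 3 semitones; a perfect octave spans 12 semitones. They differ by 9.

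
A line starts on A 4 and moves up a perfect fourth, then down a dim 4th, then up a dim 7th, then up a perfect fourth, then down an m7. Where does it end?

Up a perfect fourth from A4: D5 (5 semitones up).
A diminished fourth down from D5 is A#4.
A diminished seventh up from A#4 is G5.
G5 up a perfect fourth → C6 (5 semitones).
A minor seventh down from C6 is D5.

D 5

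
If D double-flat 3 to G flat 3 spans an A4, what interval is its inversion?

Inverted interval numbers add to nine, so a fourth pairs with a fifth (4 + 5 = 9).
Quality inverts too: augmented becomes diminished. That makes the inversion a diminished fifth.

diminished 5th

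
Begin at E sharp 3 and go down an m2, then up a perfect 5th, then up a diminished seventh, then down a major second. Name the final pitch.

A minor second down from E#3 is D##3.
A perfect fifth up from D##3 is A##3.
Up a diminished seventh from A##3: G#4 (9 semitones up).
G#4 down a major second → F#4 (2 semitones).

F sharp 4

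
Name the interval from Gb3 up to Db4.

G to D spans five letter names (G-A-B-C-D), so the interval is some kind of fifth.
Counting semitones, Gb3→Db4 is 7, which is the perfect fifth.

perfect fifth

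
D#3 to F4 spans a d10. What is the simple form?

Subtracting seven from the interval number removes an octave: 10 − 7 = 3.
That makes a diminished tenth a compound diminished third — an octave plus a diminished third.

diminished third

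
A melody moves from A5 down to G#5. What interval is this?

minor second

Descending from A5 to G#5 is the same interval as ascending G#5 to A5.
G to A spans two letter names (G-A): a second.
A major second would be 2 semitones, but G#5 to A5 is 1 — one semitone narrower, making it a minor second.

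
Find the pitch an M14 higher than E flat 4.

Seven letters up from E (plus an octave) reaches D.
Moving 23 semitones up from Eb4 (the size of a major fourteenth) reaches D6.

D 6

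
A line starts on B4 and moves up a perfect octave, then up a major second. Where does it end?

A perfect octave up from B4 is B5.
A major second up from B5 is C#6.

C#6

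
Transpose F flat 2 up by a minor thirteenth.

Counting six letter names plus an octave up from F lands on D.
A minor thirteenth spans 20 semitones, so from Fb2 the target pitch is Dbb4.

D double-flat 4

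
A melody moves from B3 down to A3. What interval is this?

major 2nd

Descending from B3 to A3 is the same interval as ascending A3 to B3.
A to B spans two letter names (A-B): a second.
Counting semitones, A3→B3 is 2, which is the major second.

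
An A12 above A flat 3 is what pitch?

The twelfth's letter: A up five letter names plus an octave → E.
Moving 20 semitones up from Ab3 (the size of an augmented twelfth) reaches E5.

E 5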